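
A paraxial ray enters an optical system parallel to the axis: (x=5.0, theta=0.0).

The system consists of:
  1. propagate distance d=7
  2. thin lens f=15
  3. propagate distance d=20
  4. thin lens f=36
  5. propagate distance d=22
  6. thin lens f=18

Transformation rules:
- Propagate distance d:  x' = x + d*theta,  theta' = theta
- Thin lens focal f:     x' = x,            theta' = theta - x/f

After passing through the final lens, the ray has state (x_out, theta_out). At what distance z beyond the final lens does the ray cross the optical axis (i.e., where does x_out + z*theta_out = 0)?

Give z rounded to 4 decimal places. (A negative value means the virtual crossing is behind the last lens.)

Initial: x=5.0000 theta=0.0000
After 1 (propagate distance d=7): x=5.0000 theta=0.0000
After 2 (thin lens f=15): x=5.0000 theta=-1/3 (≈-0.3333)
After 3 (propagate distance d=20): x=-5/3 (≈-1.6667) theta=-1/3 (≈-0.3333)
After 4 (thin lens f=36): x=-5/3 (≈-1.6667) theta=-31/108 (≈-0.2870)
After 5 (propagate distance d=22): x=-431/54 (≈-7.9815) theta=-31/108 (≈-0.2870)
After 6 (thin lens f=18): x=-431/54 (≈-7.9815) theta=38/243 (≈0.1564)
z_focus = -x_out/theta_out = -(-431/54)/(38/243) = 3879/76 ≈ 51.0395
Rounded to 4 decimal places: z = 51.0395

Answer: 51.0395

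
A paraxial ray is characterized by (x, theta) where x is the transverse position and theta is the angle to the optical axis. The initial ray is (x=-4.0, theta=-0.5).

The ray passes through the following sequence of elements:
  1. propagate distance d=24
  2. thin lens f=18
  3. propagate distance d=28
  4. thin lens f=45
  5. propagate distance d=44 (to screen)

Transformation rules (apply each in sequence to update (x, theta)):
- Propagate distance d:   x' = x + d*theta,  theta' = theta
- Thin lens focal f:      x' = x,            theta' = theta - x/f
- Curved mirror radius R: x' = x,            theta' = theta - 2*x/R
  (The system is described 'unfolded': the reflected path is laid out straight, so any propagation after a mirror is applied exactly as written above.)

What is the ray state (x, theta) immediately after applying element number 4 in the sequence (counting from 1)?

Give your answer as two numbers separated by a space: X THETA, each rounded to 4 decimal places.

Answer: -5.1111 0.5025

Derivation:
Initial: x=-4.0000 theta=-0.5000
After 1 (propagate distance d=24): x=-16.0000 theta=-0.5000
After 2 (thin lens f=18): x=-16.0000 theta=7/18 (≈0.3889)
After 3 (propagate distance d=28): x=-46/9 (≈-5.1111) theta=7/18 (≈0.3889)
After 4 (thin lens f=45): x=-46/9 (≈-5.1111) theta=407/810 (≈0.5025)
Rounded to 4 decimal places: x = -5.1111, theta = 0.5025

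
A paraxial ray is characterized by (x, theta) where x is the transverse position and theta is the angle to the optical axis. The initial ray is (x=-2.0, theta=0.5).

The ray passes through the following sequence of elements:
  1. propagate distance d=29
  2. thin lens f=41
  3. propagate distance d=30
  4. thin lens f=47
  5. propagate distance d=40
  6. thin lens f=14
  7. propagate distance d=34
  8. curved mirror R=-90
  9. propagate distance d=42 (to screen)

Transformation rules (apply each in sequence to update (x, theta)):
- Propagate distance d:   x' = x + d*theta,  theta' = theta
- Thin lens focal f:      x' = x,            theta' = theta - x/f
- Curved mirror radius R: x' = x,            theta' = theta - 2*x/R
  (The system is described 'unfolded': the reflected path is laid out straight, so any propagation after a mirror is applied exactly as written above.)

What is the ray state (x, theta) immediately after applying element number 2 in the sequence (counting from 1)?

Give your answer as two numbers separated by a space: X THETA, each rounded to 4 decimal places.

Answer: 12.5000 0.1951

Derivation:
Initial: x=-2.0000 theta=0.5000
After 1 (propagate distance d=29): x=12.5000 theta=0.5000
After 2 (thin lens f=41): x=12.5000 theta=8/41 (≈0.1951)
Rounded to 4 decimal places: x = 12.5000, theta = 0.1951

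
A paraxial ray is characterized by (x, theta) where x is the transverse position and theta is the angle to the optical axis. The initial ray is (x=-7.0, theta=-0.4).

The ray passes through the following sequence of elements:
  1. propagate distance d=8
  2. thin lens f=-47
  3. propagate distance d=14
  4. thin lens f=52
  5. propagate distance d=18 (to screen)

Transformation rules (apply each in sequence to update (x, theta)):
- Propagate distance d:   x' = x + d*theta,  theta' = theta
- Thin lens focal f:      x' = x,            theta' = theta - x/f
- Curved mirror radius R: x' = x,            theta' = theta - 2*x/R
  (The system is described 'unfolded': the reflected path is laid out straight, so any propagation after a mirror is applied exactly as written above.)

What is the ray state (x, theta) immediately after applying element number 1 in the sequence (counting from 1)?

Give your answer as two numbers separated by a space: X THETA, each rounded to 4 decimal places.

Answer: -10.2000 -0.4000

Derivation:
Initial: x=-7.0000 theta=-0.4000
After 1 (propagate distance d=8): x=-10.2000 theta=-0.4000
Rounded to 4 decimal places: x = -10.2000, theta = -0.4000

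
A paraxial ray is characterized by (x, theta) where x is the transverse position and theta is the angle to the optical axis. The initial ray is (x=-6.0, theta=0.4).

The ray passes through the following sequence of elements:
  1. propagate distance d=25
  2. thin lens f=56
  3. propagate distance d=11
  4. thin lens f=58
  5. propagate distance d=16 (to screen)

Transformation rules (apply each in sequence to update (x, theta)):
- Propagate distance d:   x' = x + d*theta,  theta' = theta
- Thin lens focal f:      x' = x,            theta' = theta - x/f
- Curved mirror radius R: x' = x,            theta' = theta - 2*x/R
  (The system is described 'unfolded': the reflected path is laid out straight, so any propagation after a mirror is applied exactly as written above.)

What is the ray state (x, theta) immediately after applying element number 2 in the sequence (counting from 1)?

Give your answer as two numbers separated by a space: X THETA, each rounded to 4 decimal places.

Initial: x=-6.0000 theta=0.4000
After 1 (propagate distance d=25): x=4.0000 theta=0.4000
After 2 (thin lens f=56): x=4.0000 theta=23/70 (≈0.3286)
Rounded to 4 decimal places: x = 4.0000, theta = 0.3286

Answer: 4.0000 0.3286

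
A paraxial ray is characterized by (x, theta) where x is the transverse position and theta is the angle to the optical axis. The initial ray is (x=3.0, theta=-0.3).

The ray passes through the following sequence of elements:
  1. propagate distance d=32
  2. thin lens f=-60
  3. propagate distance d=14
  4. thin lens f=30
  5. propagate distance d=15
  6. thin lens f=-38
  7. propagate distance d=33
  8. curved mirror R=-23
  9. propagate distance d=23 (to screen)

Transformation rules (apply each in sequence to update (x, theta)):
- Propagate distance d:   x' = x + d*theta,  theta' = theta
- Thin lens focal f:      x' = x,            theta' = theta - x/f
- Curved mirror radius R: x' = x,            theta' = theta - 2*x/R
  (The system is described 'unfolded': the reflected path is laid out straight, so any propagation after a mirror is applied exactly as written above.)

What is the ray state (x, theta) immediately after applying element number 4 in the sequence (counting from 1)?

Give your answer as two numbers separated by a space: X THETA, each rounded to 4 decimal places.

Initial: x=3.0000 theta=-0.3000
After 1 (propagate distance d=32): x=-6.6000 theta=-0.3000
After 2 (thin lens f=-60): x=-6.6000 theta=-0.4100
After 3 (propagate distance d=14): x=-12.3400 theta=-0.4100
After 4 (thin lens f=30): x=-12.3400 theta=1/750 (≈0.0013)
Rounded to 4 decimal places: x = -12.3400, theta = 0.0013

Answer: -12.3400 0.0013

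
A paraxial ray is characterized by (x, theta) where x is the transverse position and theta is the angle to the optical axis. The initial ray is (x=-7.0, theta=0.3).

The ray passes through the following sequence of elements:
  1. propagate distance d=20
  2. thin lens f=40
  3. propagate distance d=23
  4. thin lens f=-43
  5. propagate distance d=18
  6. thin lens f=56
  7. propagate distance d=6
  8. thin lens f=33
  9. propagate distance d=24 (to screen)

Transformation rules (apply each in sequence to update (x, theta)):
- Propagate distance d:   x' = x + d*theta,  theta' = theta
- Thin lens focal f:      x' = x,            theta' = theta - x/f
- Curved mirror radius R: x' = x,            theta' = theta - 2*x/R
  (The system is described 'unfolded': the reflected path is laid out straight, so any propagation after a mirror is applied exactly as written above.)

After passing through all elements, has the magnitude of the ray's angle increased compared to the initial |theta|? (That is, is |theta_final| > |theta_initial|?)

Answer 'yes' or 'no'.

Answer: no

Derivation:
Initial: x=-7.0000 theta=0.3000
After 1 (propagate distance d=20): x=-1.0000 theta=0.3000
After 2 (thin lens f=40): x=-1.0000 theta=0.3250
After 3 (propagate distance d=23): x=6.4750 theta=0.3250
After 4 (thin lens f=-43): x=6.4750 theta=409/860 (≈0.4756)
After 5 (propagate distance d=18): x=25861/1720 (≈15.0355) theta=409/860 (≈0.4756)
After 6 (thin lens f=56): x=25861/1720 (≈15.0355) theta=19947/96320 (≈0.2071)
After 7 (propagate distance d=6): x=783949/48160 (≈16.2780) theta=19947/96320 (≈0.2071)
After 8 (thin lens f=33): x=783949/48160 (≈16.2780) theta=-909647/3178560 (≈-0.2862)
After 9 (propagate distance d=24 (to screen)): x=4984851/529760 (≈9.4096) theta=-909647/3178560 (≈-0.2862)
|theta_initial|=0.3000 |theta_final|=909647/3178560 (≈0.2862) -> not increased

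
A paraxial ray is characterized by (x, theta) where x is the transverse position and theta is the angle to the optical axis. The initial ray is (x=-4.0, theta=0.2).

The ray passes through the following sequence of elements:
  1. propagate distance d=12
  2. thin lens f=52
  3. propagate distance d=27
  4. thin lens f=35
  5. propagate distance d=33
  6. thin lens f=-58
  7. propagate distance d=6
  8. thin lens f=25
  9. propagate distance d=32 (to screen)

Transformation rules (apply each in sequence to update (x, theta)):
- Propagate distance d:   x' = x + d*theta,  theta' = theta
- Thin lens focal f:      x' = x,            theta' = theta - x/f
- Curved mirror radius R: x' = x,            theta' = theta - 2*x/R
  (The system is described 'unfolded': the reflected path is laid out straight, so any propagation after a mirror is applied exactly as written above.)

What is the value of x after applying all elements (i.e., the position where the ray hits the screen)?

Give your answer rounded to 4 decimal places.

Initial: x=-4.0000 theta=0.2000
After 1 (propagate distance d=12): x=-1.6000 theta=0.2000
After 2 (thin lens f=52): x=-1.6000 theta=3/13 (≈0.2308)
After 3 (propagate distance d=27): x=301/65 (≈4.6308) theta=3/13 (≈0.2308)
After 4 (thin lens f=35): x=301/65 (≈4.6308) theta=32/325 (≈0.0985)
After 5 (propagate distance d=33): x=7.8800 theta=32/325 (≈0.0985)
After 6 (thin lens f=-58): x=7.8800 theta=4417/18850 (≈0.2343)
After 7 (propagate distance d=6): x=17504/1885 (≈9.2859) theta=4417/18850 (≈0.2343)
After 8 (thin lens f=25): x=17504/1885 (≈9.2859) theta=-12923/94250 (≈-0.1371)
After 9 (propagate distance d=32 (to screen)): x=230832/47125 (≈4.8983) theta=-12923/94250 (≈-0.1371)
Rounded to 4 decimal places: x = 4.8983

Answer: 4.8983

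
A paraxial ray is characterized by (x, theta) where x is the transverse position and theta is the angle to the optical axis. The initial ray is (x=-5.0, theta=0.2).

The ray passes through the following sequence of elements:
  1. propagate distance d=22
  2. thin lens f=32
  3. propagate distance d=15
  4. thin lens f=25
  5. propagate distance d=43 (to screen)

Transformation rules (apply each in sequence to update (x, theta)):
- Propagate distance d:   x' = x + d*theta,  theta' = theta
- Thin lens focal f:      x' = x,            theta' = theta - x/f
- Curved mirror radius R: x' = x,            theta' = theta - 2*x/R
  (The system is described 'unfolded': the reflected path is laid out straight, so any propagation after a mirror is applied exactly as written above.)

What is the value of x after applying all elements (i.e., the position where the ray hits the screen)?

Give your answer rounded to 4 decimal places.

Answer: 7.4758

Derivation:
Initial: x=-5.0000 theta=0.2000
After 1 (propagate distance d=22): x=-0.6000 theta=0.2000
After 2 (thin lens f=32): x=-0.6000 theta=7/32 (≈0.2188)
After 3 (propagate distance d=15): x=429/160 (≈2.6813) theta=7/32 (≈0.2188)
After 4 (thin lens f=25): x=429/160 (≈2.6813) theta=0.1115
After 5 (propagate distance d=43 (to screen)): x=29903/4000 (≈7.4758) theta=0.1115
Rounded to 4 decimal places: x = 7.4758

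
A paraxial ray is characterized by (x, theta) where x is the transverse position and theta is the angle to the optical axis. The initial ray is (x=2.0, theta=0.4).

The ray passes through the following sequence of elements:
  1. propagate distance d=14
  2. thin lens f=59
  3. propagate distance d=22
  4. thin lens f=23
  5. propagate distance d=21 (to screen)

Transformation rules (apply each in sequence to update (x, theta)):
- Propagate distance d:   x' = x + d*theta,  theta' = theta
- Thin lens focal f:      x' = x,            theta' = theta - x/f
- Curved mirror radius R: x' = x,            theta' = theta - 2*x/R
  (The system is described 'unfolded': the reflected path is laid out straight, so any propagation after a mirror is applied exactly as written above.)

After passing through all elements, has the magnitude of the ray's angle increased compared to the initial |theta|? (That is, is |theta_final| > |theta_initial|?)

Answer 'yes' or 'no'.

Initial: x=2.0000 theta=0.4000
After 1 (propagate distance d=14): x=7.6000 theta=0.4000
After 2 (thin lens f=59): x=7.6000 theta=16/59 (≈0.2712)
After 3 (propagate distance d=22): x=4002/295 (≈13.5661) theta=16/59 (≈0.2712)
After 4 (thin lens f=23): x=4002/295 (≈13.5661) theta=-94/295 (≈-0.3186)
After 5 (propagate distance d=21 (to screen)): x=2028/295 (≈6.8746) theta=-94/295 (≈-0.3186)
|theta_initial|=0.4000 |theta_final|=94/295 (≈0.3186) -> not increased

Answer: no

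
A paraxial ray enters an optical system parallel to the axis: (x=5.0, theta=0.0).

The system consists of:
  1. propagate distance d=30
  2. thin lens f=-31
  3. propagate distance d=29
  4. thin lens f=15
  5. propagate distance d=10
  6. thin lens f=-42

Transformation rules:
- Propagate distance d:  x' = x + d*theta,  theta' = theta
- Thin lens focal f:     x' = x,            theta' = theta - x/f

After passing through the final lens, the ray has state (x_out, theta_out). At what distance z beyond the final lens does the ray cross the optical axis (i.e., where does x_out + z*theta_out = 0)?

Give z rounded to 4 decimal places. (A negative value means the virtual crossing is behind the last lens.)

Initial: x=5.0000 theta=0.0000
After 1 (propagate distance d=30): x=5.0000 theta=0.0000
After 2 (thin lens f=-31): x=5.0000 theta=5/31 (≈0.1613)
After 3 (propagate distance d=29): x=300/31 (≈9.6774) theta=5/31 (≈0.1613)
After 4 (thin lens f=15): x=300/31 (≈9.6774) theta=-15/31 (≈-0.4839)
After 5 (propagate distance d=10): x=150/31 (≈4.8387) theta=-15/31 (≈-0.4839)
After 6 (thin lens f=-42): x=150/31 (≈4.8387) theta=-80/217 (≈-0.3687)
z_focus = -x_out/theta_out = -(150/31)/(-80/217) = 13.1250
Rounded to 4 decimal places: z = 13.1250

Answer: 13.1250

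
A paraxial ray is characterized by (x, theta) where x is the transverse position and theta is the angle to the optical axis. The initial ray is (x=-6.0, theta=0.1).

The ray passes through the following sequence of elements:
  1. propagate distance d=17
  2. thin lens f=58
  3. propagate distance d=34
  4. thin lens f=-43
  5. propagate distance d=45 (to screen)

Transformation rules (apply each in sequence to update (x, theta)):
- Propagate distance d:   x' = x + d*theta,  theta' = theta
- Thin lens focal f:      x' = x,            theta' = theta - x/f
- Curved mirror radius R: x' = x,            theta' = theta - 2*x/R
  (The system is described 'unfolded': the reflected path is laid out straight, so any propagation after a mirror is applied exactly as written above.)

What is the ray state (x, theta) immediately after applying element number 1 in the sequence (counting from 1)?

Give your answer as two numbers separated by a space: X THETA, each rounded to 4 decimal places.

Initial: x=-6.0000 theta=0.1000
After 1 (propagate distance d=17): x=-4.3000 theta=0.1000
Rounded to 4 decimal places: x = -4.3000, theta = 0.1000

Answer: -4.3000 0.1000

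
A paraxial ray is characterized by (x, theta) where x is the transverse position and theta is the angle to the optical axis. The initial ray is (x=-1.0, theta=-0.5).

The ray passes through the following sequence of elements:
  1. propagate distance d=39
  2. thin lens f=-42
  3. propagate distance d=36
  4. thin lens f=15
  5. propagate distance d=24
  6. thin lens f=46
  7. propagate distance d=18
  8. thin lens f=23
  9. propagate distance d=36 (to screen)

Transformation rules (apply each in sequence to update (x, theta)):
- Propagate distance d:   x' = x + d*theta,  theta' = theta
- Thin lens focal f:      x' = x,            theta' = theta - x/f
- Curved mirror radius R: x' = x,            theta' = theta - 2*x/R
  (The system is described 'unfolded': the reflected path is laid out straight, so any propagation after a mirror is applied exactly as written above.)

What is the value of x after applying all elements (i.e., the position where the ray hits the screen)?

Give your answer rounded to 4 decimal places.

Initial: x=-1.0000 theta=-0.5000
After 1 (propagate distance d=39): x=-20.5000 theta=-0.5000
After 2 (thin lens f=-42): x=-20.5000 theta=-83/84 (≈-0.9881)
After 3 (propagate distance d=36): x=-785/14 (≈-56.0714) theta=-83/84 (≈-0.9881)
After 4 (thin lens f=15): x=-785/14 (≈-56.0714) theta=2.7500
After 5 (propagate distance d=24): x=139/14 (≈9.9286) theta=2.7500
After 6 (thin lens f=46): x=139/14 (≈9.9286) theta=408/161 (≈2.5342)
After 7 (propagate distance d=18): x=2555/46 (≈55.5435) theta=408/161 (≈2.5342)
After 8 (thin lens f=23): x=2555/46 (≈55.5435) theta=883/7406 (≈0.1192)
After 9 (propagate distance d=36 (to screen)): x=443143/7406 (≈59.8357) theta=883/7406 (≈0.1192)
Rounded to 4 decimal places: x = 59.8357

Answer: 59.8357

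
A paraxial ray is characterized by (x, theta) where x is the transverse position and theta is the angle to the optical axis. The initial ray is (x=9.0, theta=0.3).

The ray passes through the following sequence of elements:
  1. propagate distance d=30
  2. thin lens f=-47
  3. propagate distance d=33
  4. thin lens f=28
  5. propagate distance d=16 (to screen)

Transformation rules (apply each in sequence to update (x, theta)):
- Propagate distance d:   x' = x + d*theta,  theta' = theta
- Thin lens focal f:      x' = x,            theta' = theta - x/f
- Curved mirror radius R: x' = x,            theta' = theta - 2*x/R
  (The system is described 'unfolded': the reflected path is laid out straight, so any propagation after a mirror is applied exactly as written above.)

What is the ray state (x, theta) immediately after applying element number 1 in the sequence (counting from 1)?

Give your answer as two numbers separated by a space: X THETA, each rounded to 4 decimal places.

Answer: 18.0000 0.3000

Derivation:
Initial: x=9.0000 theta=0.3000
After 1 (propagate distance d=30): x=18.0000 theta=0.3000
Rounded to 4 decimal places: x = 18.0000, theta = 0.3000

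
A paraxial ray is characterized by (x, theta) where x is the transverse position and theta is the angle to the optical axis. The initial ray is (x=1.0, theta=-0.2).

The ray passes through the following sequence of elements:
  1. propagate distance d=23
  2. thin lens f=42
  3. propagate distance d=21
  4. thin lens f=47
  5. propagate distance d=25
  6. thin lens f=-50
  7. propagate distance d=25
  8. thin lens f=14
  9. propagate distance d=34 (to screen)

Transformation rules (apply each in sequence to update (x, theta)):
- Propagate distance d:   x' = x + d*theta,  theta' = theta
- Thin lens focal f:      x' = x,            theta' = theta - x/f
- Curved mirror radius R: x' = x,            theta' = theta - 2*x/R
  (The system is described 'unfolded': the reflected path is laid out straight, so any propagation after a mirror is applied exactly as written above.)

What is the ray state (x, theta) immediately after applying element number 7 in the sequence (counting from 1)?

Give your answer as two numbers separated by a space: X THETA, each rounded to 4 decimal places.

Answer: -8.1641 -0.0999

Derivation:
Initial: x=1.0000 theta=-0.2000
After 1 (propagate distance d=23): x=-3.6000 theta=-0.2000
After 2 (thin lens f=42): x=-3.6000 theta=-4/35 (≈-0.1143)
After 3 (propagate distance d=21): x=-6.0000 theta=-4/35 (≈-0.1143)
After 4 (thin lens f=47): x=-6.0000 theta=22/1645 (≈0.0134)
After 5 (propagate distance d=25): x=-1864/329 (≈-5.6657) theta=22/1645 (≈0.0134)
After 6 (thin lens f=-50): x=-1864/329 (≈-5.6657) theta=-822/8225 (≈-0.0999)
After 7 (propagate distance d=25): x=-2686/329 (≈-8.1641) theta=-822/8225 (≈-0.0999)
Rounded to 4 decimal places: x = -8.1641, theta = -0.0999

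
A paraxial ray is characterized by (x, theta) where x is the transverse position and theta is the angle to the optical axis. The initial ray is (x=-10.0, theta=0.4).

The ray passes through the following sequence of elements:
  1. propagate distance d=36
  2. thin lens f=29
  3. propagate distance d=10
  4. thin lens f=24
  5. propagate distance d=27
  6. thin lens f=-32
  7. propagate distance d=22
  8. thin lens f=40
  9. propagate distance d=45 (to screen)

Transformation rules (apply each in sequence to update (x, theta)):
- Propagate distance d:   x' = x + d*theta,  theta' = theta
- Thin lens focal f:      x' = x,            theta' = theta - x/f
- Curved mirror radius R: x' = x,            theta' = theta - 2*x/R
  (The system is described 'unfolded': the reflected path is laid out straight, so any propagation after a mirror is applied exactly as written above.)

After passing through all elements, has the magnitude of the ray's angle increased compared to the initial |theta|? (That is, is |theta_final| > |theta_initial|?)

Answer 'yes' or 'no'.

Initial: x=-10.0000 theta=0.4000
After 1 (propagate distance d=36): x=4.4000 theta=0.4000
After 2 (thin lens f=29): x=4.4000 theta=36/145 (≈0.2483)
After 3 (propagate distance d=10): x=998/145 (≈6.8828) theta=36/145 (≈0.2483)
After 4 (thin lens f=24): x=998/145 (≈6.8828) theta=-67/1740 (≈-0.0385)
After 5 (propagate distance d=27): x=3389/580 (≈5.8431) theta=-67/1740 (≈-0.0385)
After 6 (thin lens f=-32): x=3389/580 (≈5.8431) theta=8023/55680 (≈0.1441)
After 7 (propagate distance d=22): x=50185/5568 (≈9.0131) theta=8023/55680 (≈0.1441)
After 8 (thin lens f=40): x=50185/5568 (≈9.0131) theta=-6031/74240 (≈-0.0812)
After 9 (propagate distance d=45 (to screen)): x=238643/44544 (≈5.3575) theta=-6031/74240 (≈-0.0812)
|theta_initial|=0.4000 |theta_final|=6031/74240 (≈0.0812) -> not increased

Answer: no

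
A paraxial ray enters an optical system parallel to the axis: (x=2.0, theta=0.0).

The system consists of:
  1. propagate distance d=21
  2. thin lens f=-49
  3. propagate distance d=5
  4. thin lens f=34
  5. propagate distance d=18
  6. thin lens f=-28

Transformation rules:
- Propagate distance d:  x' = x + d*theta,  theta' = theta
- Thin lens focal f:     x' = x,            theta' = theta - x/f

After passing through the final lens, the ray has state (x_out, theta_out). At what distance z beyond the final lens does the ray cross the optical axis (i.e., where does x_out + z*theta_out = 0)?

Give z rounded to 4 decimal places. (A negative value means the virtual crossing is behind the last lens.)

Initial: x=2.0000 theta=0.0000
After 1 (propagate distance d=21): x=2.0000 theta=0.0000
After 2 (thin lens f=-49): x=2.0000 theta=2/49 (≈0.0408)
After 3 (propagate distance d=5): x=108/49 (≈2.2041) theta=2/49 (≈0.0408)
After 4 (thin lens f=34): x=108/49 (≈2.2041) theta=-20/833 (≈-0.0240)
After 5 (propagate distance d=18): x=1476/833 (≈1.7719) theta=-20/833 (≈-0.0240)
After 6 (thin lens f=-28): x=1476/833 (≈1.7719) theta=229/5831 (≈0.0393)
z_focus = -x_out/theta_out = -(1476/833)/(229/5831) = -10332/229 ≈ -45.1179
Rounded to 4 decimal places: z = -45.1179

Answer: -45.1179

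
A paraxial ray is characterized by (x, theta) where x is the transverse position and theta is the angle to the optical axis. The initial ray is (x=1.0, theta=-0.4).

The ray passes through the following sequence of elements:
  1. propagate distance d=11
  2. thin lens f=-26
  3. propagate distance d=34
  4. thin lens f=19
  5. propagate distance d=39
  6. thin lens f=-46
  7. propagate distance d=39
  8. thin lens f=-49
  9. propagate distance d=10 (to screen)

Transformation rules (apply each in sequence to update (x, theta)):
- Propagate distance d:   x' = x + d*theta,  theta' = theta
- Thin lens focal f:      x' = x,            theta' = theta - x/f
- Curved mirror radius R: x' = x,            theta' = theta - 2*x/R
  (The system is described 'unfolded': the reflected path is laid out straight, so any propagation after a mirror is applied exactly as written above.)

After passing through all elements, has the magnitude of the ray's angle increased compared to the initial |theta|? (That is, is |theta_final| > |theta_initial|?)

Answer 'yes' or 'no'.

Answer: yes

Derivation:
Initial: x=1.0000 theta=-0.4000
After 1 (propagate distance d=11): x=-3.4000 theta=-0.4000
After 2 (thin lens f=-26): x=-3.4000 theta=-69/130 (≈-0.5308)
After 3 (propagate distance d=34): x=-1394/65 (≈-21.4462) theta=-69/130 (≈-0.5308)
After 4 (thin lens f=19): x=-1394/65 (≈-21.4462) theta=1477/2470 (≈0.5980)
After 5 (propagate distance d=39): x=4631/2470 (≈1.8749) theta=1477/2470 (≈0.5980)
After 6 (thin lens f=-46): x=4631/2470 (≈1.8749) theta=72573/113620 (≈0.6387)
After 7 (propagate distance d=39): x=3043373/113620 (≈26.7855) theta=72573/113620 (≈0.6387)
After 8 (thin lens f=-49): x=3043373/113620 (≈26.7855) theta=50765/42826 (≈1.1854)
After 9 (propagate distance d=10 (to screen)): x=215119777/5567380 (≈38.6393) theta=50765/42826 (≈1.1854)
|theta_initial|=0.4000 |theta_final|=50765/42826 (≈1.1854) -> increased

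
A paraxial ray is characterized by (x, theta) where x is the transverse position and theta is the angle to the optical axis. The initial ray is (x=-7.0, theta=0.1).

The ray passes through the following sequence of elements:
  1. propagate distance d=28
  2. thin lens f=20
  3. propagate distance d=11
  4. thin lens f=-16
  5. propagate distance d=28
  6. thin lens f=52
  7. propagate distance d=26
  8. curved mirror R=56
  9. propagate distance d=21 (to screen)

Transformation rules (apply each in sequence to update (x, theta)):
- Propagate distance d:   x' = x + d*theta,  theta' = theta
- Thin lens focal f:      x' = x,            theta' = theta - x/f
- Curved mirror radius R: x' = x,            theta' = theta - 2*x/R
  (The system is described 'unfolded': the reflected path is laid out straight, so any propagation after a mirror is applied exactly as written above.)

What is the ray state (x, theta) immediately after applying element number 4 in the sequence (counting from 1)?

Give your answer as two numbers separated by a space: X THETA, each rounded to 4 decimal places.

Answer: -0.7900 0.2606

Derivation:
Initial: x=-7.0000 theta=0.1000
After 1 (propagate distance d=28): x=-4.2000 theta=0.1000
After 2 (thin lens f=20): x=-4.2000 theta=0.3100
After 3 (propagate distance d=11): x=-0.7900 theta=0.3100
After 4 (thin lens f=-16): x=-0.7900 theta=417/1600 (≈0.2606)
Rounded to 4 decimal places: x = -0.7900, theta = 0.2606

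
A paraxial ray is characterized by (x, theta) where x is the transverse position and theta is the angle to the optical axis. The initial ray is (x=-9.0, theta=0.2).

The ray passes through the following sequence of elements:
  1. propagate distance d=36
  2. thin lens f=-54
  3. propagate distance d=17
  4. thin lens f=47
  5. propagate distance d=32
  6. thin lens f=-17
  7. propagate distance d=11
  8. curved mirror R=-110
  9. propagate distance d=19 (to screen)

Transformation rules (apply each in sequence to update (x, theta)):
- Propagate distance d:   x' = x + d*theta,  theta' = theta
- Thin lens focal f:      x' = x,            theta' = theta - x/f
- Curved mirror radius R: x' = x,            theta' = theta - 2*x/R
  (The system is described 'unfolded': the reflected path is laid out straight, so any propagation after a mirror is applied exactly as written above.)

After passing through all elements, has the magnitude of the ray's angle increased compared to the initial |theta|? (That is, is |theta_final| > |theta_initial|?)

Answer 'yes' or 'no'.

Initial: x=-9.0000 theta=0.2000
After 1 (propagate distance d=36): x=-1.8000 theta=0.2000
After 2 (thin lens f=-54): x=-1.8000 theta=1/6 (≈0.1667)
After 3 (propagate distance d=17): x=31/30 (≈1.0333) theta=1/6 (≈0.1667)
After 4 (thin lens f=47): x=31/30 (≈1.0333) theta=34/235 (≈0.1447)
After 5 (propagate distance d=32): x=1597/282 (≈5.6631) theta=34/235 (≈0.1447)
After 6 (thin lens f=-17): x=1597/282 (≈5.6631) theta=11453/23970 (≈0.4778)
After 7 (propagate distance d=11): x=130864/11985 (≈10.9190) theta=11453/23970 (≈0.4778)
After 8 (curved mirror R=-110): x=130864/11985 (≈10.9190) theta=891643/1318350 (≈0.6763)
After 9 (propagate distance d=19 (to screen)): x=10445419/439450 (≈23.7693) theta=891643/1318350 (≈0.6763)
|theta_initial|=0.2000 |theta_final|=891643/1318350 (≈0.6763) -> increased

Answer: yes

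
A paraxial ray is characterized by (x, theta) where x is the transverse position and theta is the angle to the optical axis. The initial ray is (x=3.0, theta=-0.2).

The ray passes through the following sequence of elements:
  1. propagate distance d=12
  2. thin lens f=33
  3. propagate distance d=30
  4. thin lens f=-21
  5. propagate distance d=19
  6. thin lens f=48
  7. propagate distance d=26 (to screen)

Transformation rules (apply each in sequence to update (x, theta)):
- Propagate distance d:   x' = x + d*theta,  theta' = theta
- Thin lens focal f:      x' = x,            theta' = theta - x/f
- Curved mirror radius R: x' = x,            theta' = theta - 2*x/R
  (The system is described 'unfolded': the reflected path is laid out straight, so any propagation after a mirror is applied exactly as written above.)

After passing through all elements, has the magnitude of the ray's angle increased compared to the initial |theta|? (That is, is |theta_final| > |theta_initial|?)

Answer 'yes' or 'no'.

Initial: x=3.0000 theta=-0.2000
After 1 (propagate distance d=12): x=0.6000 theta=-0.2000
After 2 (thin lens f=33): x=0.6000 theta=-12/55 (≈-0.2182)
After 3 (propagate distance d=30): x=-327/55 (≈-5.9455) theta=-12/55 (≈-0.2182)
After 4 (thin lens f=-21): x=-327/55 (≈-5.9455) theta=-193/385 (≈-0.5013)
After 5 (propagate distance d=19): x=-5956/385 (≈-15.4701) theta=-193/385 (≈-0.5013)
After 6 (thin lens f=48): x=-5956/385 (≈-15.4701) theta=-827/4620 (≈-0.1790)
After 7 (propagate distance d=26 (to screen)): x=-6641/330 (≈-20.1242) theta=-827/4620 (≈-0.1790)
|theta_initial|=0.2000 |theta_final|=827/4620 (≈0.1790) -> not increased

Answer: no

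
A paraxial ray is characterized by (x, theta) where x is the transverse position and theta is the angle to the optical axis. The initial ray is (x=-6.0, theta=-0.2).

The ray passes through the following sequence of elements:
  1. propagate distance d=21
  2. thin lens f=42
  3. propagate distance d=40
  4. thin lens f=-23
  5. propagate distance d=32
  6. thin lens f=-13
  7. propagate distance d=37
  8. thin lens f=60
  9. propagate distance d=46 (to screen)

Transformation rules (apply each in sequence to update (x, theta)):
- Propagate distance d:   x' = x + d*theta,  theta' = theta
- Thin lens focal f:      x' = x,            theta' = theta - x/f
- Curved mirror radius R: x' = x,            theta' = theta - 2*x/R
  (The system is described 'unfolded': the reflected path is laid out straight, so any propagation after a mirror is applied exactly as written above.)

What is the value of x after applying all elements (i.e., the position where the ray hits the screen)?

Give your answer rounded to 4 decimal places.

Initial: x=-6.0000 theta=-0.2000
After 1 (propagate distance d=21): x=-10.2000 theta=-0.2000
After 2 (thin lens f=42): x=-10.2000 theta=3/70 (≈0.0429)
After 3 (propagate distance d=40): x=-297/35 (≈-8.4857) theta=3/70 (≈0.0429)
After 4 (thin lens f=-23): x=-297/35 (≈-8.4857) theta=-15/46 (≈-0.3261)
After 5 (propagate distance d=32): x=-15231/805 (≈-18.9205) theta=-15/46 (≈-0.3261)
After 6 (thin lens f=-13): x=-15231/805 (≈-18.9205) theta=-37287/20930 (≈-1.7815)
After 7 (propagate distance d=37): x=-355125/4186 (≈-84.8364) theta=-37287/20930 (≈-1.7815)
After 8 (thin lens f=60): x=-355125/4186 (≈-84.8364) theta=-30773/83720 (≈-0.3676)
After 9 (propagate distance d=46 (to screen)): x=-4259029/41860 (≈-101.7446) theta=-30773/83720 (≈-0.3676)
Rounded to 4 decimal places: x = -101.7446

Answer: -101.7446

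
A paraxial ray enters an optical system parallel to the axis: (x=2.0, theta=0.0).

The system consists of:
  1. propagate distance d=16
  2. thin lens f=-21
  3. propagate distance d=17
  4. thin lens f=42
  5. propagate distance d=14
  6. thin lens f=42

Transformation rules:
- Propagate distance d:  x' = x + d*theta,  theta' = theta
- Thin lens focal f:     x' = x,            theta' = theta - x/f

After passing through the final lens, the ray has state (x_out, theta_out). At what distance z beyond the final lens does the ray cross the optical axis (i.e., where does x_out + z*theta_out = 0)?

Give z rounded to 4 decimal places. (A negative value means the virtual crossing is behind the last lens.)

Initial: x=2.0000 theta=0.0000
After 1 (propagate distance d=16): x=2.0000 theta=0.0000
After 2 (thin lens f=-21): x=2.0000 theta=2/21 (≈0.0952)
After 3 (propagate distance d=17): x=76/21 (≈3.6190) theta=2/21 (≈0.0952)
After 4 (thin lens f=42): x=76/21 (≈3.6190) theta=4/441 (≈0.0091)
After 5 (propagate distance d=14): x=236/63 (≈3.7460) theta=4/441 (≈0.0091)
After 6 (thin lens f=42): x=236/63 (≈3.7460) theta=-106/1323 (≈-0.0801)
z_focus = -x_out/theta_out = -(236/63)/(-106/1323) = 2478/53 ≈ 46.7547
Rounded to 4 decimal places: z = 46.7547

Answer: 46.7547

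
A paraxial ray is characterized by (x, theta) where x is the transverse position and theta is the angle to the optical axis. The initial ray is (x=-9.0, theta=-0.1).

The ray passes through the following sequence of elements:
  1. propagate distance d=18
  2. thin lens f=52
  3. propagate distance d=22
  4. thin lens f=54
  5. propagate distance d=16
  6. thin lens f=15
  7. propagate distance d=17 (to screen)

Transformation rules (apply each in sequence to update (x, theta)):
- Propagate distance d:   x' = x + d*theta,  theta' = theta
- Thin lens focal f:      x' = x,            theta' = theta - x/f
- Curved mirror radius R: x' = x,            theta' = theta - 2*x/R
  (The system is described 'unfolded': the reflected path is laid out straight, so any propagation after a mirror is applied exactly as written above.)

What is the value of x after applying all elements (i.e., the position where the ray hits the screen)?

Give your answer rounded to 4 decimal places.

Answer: 5.0462

Derivation:
Initial: x=-9.0000 theta=-0.1000
After 1 (propagate distance d=18): x=-10.8000 theta=-0.1000
After 2 (thin lens f=52): x=-10.8000 theta=7/65 (≈0.1077)
After 3 (propagate distance d=22): x=-548/65 (≈-8.4308) theta=7/65 (≈0.1077)
After 4 (thin lens f=54): x=-548/65 (≈-8.4308) theta=463/1755 (≈0.2638)
After 5 (propagate distance d=16): x=-7388/1755 (≈-4.2097) theta=463/1755 (≈0.2638)
After 6 (thin lens f=15): x=-7388/1755 (≈-4.2097) theta=14333/26325 (≈0.5445)
After 7 (propagate distance d=17 (to screen)): x=132841/26325 (≈5.0462) theta=14333/26325 (≈0.5445)
Rounded to 4 decimal places: x = 5.0462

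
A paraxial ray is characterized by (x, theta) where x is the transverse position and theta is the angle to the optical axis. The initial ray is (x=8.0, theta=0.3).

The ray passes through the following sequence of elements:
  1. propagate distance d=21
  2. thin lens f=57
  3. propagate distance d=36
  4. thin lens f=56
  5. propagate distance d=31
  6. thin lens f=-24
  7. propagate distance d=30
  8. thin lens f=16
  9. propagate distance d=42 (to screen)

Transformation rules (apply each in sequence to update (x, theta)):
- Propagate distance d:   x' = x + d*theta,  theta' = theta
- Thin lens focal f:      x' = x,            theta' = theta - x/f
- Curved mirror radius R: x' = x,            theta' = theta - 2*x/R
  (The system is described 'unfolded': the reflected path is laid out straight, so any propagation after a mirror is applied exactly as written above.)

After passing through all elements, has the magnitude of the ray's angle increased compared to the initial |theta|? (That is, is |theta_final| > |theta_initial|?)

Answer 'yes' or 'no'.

Initial: x=8.0000 theta=0.3000
After 1 (propagate distance d=21): x=14.3000 theta=0.3000
After 2 (thin lens f=57): x=14.3000 theta=14/285 (≈0.0491)
After 3 (propagate distance d=36): x=3053/190 (≈16.0684) theta=14/285 (≈0.0491)
After 4 (thin lens f=56): x=3053/190 (≈16.0684) theta=-7591/31920 (≈-0.2378)
After 5 (propagate distance d=31): x=277583/31920 (≈8.6962) theta=-7591/31920 (≈-0.2378)
After 6 (thin lens f=-24): x=277583/31920 (≈8.6962) theta=5021/40320 (≈0.1245)
After 7 (propagate distance d=30): x=75587/6080 (≈12.4321) theta=5021/40320 (≈0.1245)
After 8 (thin lens f=16): x=75587/6080 (≈12.4321) theta=-3998789/6128640 (≈-0.6525)
After 9 (propagate distance d=42 (to screen)): x=-2184701/145920 (≈-14.9719) theta=-3998789/6128640 (≈-0.6525)
|theta_initial|=0.3000 |theta_final|=3998789/6128640 (≈0.6525) -> increased

Answer: yes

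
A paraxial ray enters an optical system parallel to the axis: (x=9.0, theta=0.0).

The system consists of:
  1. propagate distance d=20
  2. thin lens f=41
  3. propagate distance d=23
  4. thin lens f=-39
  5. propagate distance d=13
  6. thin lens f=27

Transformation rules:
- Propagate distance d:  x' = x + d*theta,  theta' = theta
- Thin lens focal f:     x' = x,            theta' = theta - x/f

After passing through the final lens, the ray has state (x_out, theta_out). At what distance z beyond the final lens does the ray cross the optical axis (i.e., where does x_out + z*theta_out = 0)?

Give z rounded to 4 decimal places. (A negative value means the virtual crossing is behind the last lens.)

Answer: 11.6295

Derivation:
Initial: x=9.0000 theta=0.0000
After 1 (propagate distance d=20): x=9.0000 theta=0.0000
After 2 (thin lens f=41): x=9.0000 theta=-9/41 (≈-0.2195)
After 3 (propagate distance d=23): x=162/41 (≈3.9512) theta=-9/41 (≈-0.2195)
After 4 (thin lens f=-39): x=162/41 (≈3.9512) theta=-63/533 (≈-0.1182)
After 5 (propagate distance d=13): x=99/41 (≈2.4146) theta=-63/533 (≈-0.1182)
After 6 (thin lens f=27): x=99/41 (≈2.4146) theta=-332/1599 (≈-0.2076)
z_focus = -x_out/theta_out = -(99/41)/(-332/1599) = 3861/332 ≈ 11.6295
Rounded to 4 decimal places: z = 11.6295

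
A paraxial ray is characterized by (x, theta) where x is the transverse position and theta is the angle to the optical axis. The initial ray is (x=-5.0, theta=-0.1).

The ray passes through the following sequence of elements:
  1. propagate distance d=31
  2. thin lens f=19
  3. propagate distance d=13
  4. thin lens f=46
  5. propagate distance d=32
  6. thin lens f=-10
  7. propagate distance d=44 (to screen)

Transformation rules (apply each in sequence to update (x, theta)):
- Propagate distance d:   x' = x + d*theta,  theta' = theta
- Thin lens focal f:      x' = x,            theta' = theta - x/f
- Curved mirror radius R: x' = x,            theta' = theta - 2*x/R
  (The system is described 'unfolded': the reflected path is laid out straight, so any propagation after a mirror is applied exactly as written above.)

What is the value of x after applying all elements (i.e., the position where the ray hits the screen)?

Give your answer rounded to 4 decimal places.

Answer: 68.0951

Derivation:
Initial: x=-5.0000 theta=-0.1000
After 1 (propagate distance d=31): x=-8.1000 theta=-0.1000
After 2 (thin lens f=19): x=-8.1000 theta=31/95 (≈0.3263)
After 3 (propagate distance d=13): x=-733/190 (≈-3.8579) theta=31/95 (≈0.3263)
After 4 (thin lens f=46): x=-733/190 (≈-3.8579) theta=717/1748 (≈0.4102)
After 5 (propagate distance d=32): x=40501/4370 (≈9.2680) theta=717/1748 (≈0.4102)
After 6 (thin lens f=-10): x=40501/4370 (≈9.2680) theta=29213/21850 (≈1.3370)
After 7 (propagate distance d=44 (to screen)): x=1487877/21850 (≈68.0951) theta=29213/21850 (≈1.3370)
Rounded to 4 decimal places: x = 68.0951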